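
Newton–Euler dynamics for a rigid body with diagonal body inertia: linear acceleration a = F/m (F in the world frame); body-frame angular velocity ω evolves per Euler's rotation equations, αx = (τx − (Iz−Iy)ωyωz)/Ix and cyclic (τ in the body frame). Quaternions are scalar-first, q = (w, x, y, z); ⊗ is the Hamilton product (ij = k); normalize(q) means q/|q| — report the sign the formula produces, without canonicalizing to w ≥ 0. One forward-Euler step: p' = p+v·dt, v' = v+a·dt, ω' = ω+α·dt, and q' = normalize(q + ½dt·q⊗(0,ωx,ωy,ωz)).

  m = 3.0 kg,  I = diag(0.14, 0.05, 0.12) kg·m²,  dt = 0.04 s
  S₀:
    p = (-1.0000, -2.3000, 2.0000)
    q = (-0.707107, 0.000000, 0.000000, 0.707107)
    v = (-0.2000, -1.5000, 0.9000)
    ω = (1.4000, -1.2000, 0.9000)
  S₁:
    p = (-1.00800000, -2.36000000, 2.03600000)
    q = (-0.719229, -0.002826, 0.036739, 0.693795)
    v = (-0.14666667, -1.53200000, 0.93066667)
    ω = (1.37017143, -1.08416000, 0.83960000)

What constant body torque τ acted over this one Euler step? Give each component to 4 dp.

Δω = ω₁−ω₀ = (-0.02982857, 0.11584000, -0.06040000)
applied torque τ = (-0.1800, 0.1700, -0.0300)

τ = (-0.1800, 0.1700, -0.0300)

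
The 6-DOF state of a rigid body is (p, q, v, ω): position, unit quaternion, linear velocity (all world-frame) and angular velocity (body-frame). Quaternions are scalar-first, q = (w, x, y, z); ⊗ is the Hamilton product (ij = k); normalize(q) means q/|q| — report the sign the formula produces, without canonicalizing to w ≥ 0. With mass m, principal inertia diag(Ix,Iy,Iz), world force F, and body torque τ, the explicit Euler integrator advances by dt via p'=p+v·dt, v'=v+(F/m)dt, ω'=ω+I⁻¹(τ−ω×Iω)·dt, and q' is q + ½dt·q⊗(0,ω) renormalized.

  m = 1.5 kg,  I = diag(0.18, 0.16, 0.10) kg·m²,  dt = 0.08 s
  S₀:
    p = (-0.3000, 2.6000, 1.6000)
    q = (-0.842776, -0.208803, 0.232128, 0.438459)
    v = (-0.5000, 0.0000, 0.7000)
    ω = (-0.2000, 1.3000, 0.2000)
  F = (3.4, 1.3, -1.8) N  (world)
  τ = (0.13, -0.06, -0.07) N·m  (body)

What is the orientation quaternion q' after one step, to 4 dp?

q' = (-0.8588, -0.2227, 0.1862, 0.4221)

q⊗(0,ω) = (-0.4312188, -0.3550159, -1.1415400, -0.3935735)
q' = normalize(q + ½dt·q⊗(0,ω)) = (-0.8588, -0.2227, 0.1862, 0.4221)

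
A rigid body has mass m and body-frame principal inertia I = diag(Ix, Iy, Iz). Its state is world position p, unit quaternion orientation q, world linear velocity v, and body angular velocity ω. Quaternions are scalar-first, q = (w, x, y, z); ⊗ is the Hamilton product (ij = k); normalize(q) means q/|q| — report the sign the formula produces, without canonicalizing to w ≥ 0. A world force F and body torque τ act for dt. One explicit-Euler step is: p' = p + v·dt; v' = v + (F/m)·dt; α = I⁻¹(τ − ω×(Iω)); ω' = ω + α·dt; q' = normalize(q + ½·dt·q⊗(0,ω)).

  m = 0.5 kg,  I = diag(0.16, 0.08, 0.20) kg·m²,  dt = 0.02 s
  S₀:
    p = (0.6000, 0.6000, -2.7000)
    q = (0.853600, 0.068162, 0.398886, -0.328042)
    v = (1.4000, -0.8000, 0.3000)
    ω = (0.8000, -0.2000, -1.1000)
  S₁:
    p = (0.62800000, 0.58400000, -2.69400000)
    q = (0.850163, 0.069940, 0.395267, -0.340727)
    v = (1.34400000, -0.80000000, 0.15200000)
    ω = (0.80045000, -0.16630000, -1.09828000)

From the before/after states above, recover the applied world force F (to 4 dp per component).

F = (-1.4000, 0.0000, -3.7000)

velocity change Δv = (-0.05600000, 0.00000000, -0.14800000)
F = m·Δv/dt = (-1.4000, 0.0000, -3.7000)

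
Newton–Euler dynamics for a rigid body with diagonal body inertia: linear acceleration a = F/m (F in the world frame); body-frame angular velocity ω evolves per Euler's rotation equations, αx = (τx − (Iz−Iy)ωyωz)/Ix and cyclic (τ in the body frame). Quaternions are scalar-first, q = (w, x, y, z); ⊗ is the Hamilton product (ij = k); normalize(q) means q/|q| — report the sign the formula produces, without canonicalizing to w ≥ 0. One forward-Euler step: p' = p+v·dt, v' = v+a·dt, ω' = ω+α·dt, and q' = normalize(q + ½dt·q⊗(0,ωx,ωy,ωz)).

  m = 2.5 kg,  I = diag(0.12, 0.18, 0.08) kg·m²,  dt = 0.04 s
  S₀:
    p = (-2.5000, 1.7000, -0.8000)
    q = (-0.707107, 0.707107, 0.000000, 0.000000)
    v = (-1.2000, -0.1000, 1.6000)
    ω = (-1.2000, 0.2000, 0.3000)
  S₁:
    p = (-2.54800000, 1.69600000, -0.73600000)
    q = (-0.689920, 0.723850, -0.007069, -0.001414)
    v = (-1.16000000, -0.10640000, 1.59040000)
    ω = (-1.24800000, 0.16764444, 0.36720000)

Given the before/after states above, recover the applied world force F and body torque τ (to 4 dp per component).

F = (2.5000, -0.4000, -0.6000)
τ = (-0.1500, -0.1600, 0.1200)

velocity change Δv = (0.04000000, -0.00640000, -0.00960000)
F = m·Δv/dt = (2.5000, -0.4000, -0.6000)
rate change Δω = (-0.04800000, -0.03235556, 0.06720000)
I·α + gyro = (-0.1500, -0.1600, 0.1200)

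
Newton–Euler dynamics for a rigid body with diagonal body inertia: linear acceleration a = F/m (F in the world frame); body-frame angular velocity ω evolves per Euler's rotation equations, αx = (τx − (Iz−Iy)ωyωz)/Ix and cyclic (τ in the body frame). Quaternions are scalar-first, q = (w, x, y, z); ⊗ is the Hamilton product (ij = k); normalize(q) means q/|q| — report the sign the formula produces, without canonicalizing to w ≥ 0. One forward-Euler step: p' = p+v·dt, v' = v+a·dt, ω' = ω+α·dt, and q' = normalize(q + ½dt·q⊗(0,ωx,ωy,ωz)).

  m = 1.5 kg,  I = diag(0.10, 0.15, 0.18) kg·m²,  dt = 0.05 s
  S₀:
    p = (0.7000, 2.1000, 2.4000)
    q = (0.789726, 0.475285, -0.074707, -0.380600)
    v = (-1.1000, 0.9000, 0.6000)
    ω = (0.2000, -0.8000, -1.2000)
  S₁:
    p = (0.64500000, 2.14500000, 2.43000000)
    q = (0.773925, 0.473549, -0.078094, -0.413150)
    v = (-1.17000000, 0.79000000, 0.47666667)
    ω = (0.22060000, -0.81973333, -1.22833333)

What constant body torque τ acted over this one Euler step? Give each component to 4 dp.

τ = (0.0700, -0.0400, -0.1100)

Δω = ω₁−ω₀ = (0.02060000, -0.01973333, -0.02833333)
τ = I·(Δω/dt) + ω₀×(Iω₀) = (0.0700, -0.0400, -0.1100)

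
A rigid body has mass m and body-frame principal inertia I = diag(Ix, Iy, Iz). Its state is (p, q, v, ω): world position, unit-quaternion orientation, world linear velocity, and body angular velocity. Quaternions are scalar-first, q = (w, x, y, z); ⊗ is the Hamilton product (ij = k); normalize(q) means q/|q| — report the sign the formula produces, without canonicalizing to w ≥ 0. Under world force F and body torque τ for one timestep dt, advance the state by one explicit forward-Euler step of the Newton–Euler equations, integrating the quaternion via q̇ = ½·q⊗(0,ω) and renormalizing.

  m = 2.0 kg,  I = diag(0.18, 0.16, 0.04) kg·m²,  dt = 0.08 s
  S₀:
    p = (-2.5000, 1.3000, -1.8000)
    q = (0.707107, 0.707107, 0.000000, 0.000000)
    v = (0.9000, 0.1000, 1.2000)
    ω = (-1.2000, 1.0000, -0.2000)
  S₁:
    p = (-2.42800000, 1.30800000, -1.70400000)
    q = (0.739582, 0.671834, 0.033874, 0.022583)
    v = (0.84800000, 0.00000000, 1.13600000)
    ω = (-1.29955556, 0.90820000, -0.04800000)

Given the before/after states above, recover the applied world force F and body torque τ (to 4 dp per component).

F = (-1.3000, -2.5000, -1.6000)
τ = (-0.2000, -0.1500, 0.1000)

rate change Δω = (-0.09955556, -0.09180000, 0.15200000)
ω₀×(Iω₀) = (0.0240, 0.0336, 0.0240)
τ = I·(Δω/dt) + ω₀×(Iω₀) = (-0.2000, -0.1500, 0.1000)
velocity change Δv = (-0.05200000, -0.10000000, -0.06400000)
applied force F = (-1.3000, -2.5000, -1.6000)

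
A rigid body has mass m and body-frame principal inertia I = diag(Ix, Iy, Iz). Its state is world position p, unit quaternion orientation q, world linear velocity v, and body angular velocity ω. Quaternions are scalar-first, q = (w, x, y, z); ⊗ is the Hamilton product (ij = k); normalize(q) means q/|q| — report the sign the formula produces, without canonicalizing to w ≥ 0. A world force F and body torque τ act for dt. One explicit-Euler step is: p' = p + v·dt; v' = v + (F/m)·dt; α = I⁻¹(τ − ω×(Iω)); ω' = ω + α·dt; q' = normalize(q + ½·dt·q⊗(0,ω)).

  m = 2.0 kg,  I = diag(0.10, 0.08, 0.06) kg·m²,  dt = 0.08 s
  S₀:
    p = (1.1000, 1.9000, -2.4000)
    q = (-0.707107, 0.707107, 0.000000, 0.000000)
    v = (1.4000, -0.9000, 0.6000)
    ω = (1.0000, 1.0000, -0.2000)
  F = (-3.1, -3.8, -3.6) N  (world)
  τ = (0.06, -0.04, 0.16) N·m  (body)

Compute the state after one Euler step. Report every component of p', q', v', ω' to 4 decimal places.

(τ − ω×Iω)/I = (0.5600, -0.4000, 3.0000)
ω + α·dt = (1.0448, 0.9680, 0.0400)
q⊗(0,ω) = (-0.7071070, -0.7071070, -0.5656856, 0.8485284)
updated quaternion q' = (-0.7342, 0.6777, -0.0226, 0.0339)
a = F/m = (-1.5500, -1.9000, -1.8000)
p + v·dt = (1.2120, 1.8280, -2.3520)
v' = v + a·dt = (1.2760, -1.0520, 0.4560)

p' = (1.2120, 1.8280, -2.3520)
q' = (-0.7342, 0.6777, -0.0226, 0.0339)
v' = (1.2760, -1.0520, 0.4560)
ω' = (1.0448, 0.9680, 0.0400)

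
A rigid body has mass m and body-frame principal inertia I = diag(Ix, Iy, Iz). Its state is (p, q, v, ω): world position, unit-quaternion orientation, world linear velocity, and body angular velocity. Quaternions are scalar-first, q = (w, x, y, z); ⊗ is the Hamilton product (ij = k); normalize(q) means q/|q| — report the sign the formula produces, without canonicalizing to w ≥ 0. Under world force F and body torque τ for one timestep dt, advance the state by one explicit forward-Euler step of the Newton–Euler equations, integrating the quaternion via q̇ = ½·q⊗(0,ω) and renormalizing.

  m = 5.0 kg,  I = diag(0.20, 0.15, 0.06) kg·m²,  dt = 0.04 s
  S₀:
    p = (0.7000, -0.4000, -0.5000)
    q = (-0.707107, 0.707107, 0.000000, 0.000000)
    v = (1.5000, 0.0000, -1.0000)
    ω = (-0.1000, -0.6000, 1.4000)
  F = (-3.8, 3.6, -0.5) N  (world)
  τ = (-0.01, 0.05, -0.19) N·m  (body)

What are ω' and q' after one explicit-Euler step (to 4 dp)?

ω' = (-0.1171, -0.5814, 1.2753)
q' = (-0.7054, 0.7082, -0.0113, -0.0283)

ω×(Iω) gyroscopic = (0.0756, -0.0196, -0.0030)
angular accel α = (-0.4280, 0.4640, -3.1167)
new body rate ω' = (-0.1171, -0.5814, 1.2753)
q⊗(0,ω) = (0.0707107, 0.0707107, -0.5656856, -1.4142140)
q' = normalize(q + ½dt·q⊗(0,ω)) = (-0.7054, 0.7082, -0.0113, -0.0283)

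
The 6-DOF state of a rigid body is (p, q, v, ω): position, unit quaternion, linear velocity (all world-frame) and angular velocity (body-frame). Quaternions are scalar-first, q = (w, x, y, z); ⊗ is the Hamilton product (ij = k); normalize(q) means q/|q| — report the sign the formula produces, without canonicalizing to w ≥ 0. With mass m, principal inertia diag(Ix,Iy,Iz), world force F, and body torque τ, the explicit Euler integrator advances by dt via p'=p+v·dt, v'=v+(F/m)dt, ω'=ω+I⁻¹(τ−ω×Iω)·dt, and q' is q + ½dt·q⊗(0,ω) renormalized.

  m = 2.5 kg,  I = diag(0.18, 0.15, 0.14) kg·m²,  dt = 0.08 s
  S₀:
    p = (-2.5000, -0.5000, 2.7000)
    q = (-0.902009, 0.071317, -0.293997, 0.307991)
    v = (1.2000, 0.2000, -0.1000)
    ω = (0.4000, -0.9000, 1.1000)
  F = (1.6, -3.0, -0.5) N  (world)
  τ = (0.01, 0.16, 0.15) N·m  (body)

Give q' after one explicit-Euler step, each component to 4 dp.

q' = (-0.9257, 0.0549, -0.2593, 0.2700)

Hamilton product q⊗(0,ω) = (-0.6319142, -0.4070084, 0.8565558, -0.9387964)
q' = normalize(q + ½dt·q⊗(0,ω)) = (-0.9257, 0.0549, -0.2593, 0.2700)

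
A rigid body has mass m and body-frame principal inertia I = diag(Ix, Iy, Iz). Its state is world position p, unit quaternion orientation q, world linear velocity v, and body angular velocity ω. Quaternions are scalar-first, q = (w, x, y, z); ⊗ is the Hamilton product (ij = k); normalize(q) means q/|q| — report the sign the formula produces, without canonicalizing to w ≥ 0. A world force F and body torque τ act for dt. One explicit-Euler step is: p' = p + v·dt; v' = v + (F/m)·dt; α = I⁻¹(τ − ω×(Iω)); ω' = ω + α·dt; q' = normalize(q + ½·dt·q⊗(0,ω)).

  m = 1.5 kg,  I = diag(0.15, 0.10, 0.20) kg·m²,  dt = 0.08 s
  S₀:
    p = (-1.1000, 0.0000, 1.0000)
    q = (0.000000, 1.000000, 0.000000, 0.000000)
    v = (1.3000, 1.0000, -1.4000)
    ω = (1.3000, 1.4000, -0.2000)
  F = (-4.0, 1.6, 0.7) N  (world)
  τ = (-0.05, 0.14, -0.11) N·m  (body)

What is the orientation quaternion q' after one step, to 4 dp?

q' = (-0.0518, 0.9971, 0.0080, 0.0558)

2q̇ = q⊗(0,ω) = (-1.3000000, 0.0000000, 0.2000000, 1.4000000)
q + ½dt·q⊗(0,ω), renormalized = (-0.0518, 0.9971, 0.0080, 0.0558)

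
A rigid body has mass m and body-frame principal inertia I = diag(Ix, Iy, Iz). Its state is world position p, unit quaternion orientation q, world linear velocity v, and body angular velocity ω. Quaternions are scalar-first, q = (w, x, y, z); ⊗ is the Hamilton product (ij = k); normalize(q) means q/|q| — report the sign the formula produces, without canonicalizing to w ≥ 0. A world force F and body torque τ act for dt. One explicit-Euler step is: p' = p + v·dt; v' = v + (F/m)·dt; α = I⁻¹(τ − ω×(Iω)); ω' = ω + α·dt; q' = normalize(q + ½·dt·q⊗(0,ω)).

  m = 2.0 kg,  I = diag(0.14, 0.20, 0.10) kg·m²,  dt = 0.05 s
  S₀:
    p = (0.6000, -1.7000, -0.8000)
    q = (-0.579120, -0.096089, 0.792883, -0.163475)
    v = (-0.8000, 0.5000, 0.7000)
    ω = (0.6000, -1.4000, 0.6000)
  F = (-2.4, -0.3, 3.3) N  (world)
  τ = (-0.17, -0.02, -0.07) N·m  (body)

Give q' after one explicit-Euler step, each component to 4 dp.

q' = (-0.5470, -0.0985, 0.8115, -0.1805)

Hamilton product q⊗(0,ω) = (1.2657746, -0.1006072, 0.7703364, -0.6886772)
updated quaternion q' = (-0.5470, -0.0985, 0.8115, -0.1805)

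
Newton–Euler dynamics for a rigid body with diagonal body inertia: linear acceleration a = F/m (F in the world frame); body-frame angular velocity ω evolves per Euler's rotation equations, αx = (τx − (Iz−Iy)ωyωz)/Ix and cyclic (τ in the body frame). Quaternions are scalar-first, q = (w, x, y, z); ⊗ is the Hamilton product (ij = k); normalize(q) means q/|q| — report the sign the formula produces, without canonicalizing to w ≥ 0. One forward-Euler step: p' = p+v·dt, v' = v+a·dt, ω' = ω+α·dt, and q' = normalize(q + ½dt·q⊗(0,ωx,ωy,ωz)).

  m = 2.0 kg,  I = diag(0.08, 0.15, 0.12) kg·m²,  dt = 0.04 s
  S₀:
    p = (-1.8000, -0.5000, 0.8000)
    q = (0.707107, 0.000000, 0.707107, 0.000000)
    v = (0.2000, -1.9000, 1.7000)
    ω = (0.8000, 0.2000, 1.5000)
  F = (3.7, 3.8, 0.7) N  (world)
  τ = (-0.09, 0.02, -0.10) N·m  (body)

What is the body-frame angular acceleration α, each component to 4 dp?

α = (-1.0125, 0.4533, -0.9267)

gyro term ω×Iω = (-0.0090, -0.0480, 0.0112)
α = I⁻¹(τ − ω×Iω) = (-1.0125, 0.4533, -0.9267)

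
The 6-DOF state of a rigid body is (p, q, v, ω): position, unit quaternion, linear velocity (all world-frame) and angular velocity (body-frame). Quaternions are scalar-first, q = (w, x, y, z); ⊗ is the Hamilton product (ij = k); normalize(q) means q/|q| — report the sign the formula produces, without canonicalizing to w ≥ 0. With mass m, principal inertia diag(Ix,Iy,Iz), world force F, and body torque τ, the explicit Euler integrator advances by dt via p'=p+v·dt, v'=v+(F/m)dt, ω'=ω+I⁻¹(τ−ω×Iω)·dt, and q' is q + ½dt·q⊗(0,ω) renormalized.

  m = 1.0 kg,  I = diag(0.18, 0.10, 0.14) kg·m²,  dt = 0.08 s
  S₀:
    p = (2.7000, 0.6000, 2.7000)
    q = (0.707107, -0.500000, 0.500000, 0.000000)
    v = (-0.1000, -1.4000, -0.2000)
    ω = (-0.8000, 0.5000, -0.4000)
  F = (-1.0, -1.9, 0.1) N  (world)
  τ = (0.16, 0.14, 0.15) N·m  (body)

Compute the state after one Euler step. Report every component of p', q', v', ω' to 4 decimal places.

precession coupling ω×(Iω) = (-0.0080, 0.0128, 0.0320)
angular accel α = (0.9333, 1.2720, 0.8429)
ω + α·dt = (-0.7253, 0.6018, -0.3326)
2q̇ = q⊗(0,ω) = (-0.6500000, -0.7656856, 0.1535535, -0.1328428)
q + ½dt·q⊗(0,ω), renormalized = (0.6805, -0.5302, 0.5057, -0.0053)
new position p' = (2.6920, 0.4880, 2.6840)
v' = v + a·dt = (-0.1800, -1.5520, -0.1920)

p' = (2.6920, 0.4880, 2.6840)
q' = (0.6805, -0.5302, 0.5057, -0.0053)
v' = (-0.1800, -1.5520, -0.1920)
ω' = (-0.7253, 0.6018, -0.3326)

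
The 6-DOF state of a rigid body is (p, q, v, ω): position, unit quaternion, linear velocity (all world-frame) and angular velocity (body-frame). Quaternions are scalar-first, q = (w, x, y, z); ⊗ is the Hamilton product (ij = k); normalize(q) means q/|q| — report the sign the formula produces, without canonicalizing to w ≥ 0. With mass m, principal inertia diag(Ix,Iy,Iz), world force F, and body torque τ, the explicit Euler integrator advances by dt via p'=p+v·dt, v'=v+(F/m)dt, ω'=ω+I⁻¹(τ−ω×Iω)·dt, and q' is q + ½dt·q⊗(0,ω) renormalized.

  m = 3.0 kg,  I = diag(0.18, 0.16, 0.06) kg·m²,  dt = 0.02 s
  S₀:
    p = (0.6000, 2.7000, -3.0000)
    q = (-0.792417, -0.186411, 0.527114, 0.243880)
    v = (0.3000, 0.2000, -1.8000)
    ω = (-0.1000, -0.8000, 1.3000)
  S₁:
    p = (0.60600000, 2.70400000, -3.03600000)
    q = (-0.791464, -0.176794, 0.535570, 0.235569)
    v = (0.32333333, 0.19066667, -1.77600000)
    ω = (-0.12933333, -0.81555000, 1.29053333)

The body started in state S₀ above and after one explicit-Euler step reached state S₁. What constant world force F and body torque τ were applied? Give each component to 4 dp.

Δω = ω₁−ω₀ = (-0.02933333, -0.01555000, -0.00946667)
I·α + gyro = (-0.1600, -0.1400, -0.0300)
velocity change Δv = (0.02333333, -0.00933333, 0.02400000)
m·(v₁−v₀)/dt = (3.5000, -1.4000, 3.6000)

F = (3.5000, -1.4000, 3.6000)
τ = (-0.1600, -0.1400, -0.0300)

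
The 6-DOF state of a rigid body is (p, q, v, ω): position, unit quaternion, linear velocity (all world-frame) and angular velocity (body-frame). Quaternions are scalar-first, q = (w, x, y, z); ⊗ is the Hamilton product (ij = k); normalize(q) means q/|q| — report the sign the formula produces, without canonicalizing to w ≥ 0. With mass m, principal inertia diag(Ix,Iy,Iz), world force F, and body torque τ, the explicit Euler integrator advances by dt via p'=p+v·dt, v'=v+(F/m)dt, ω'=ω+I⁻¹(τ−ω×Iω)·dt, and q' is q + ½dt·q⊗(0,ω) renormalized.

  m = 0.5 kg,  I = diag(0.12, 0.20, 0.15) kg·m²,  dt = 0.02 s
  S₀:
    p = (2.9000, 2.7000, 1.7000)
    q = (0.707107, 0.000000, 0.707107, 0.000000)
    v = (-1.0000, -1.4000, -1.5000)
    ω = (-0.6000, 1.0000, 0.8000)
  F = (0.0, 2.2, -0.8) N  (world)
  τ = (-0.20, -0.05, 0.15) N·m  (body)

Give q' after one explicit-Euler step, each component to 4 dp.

2q̇ = q⊗(0,ω) = (-0.7071070, 0.1414214, 0.7071070, 0.9899498)
updated quaternion q' = (0.7000, 0.0014, 0.7141, 0.0099)

q' = (0.7000, 0.0014, 0.7141, 0.0099)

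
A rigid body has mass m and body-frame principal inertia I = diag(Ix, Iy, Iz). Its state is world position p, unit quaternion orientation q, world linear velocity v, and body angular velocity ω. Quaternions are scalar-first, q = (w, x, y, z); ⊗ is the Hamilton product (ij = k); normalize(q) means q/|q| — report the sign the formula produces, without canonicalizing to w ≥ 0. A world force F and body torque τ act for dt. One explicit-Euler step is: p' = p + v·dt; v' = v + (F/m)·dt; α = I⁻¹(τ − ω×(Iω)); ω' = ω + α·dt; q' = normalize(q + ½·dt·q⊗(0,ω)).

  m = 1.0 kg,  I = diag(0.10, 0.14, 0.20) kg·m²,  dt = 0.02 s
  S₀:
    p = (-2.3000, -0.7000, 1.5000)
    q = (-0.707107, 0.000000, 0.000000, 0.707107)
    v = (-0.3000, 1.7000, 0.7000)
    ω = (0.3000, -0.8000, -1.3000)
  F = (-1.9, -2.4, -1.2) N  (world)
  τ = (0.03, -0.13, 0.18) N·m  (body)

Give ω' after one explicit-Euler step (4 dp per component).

ω' = (0.2935, -0.8241, -1.2810)

precession coupling ω×(Iω) = (0.0624, 0.0390, -0.0096)
α = I⁻¹(τ − ω×Iω) = (-0.3240, -1.2071, 0.9480)
ω' = ω + α·dt = (0.2935, -0.8241, -1.2810)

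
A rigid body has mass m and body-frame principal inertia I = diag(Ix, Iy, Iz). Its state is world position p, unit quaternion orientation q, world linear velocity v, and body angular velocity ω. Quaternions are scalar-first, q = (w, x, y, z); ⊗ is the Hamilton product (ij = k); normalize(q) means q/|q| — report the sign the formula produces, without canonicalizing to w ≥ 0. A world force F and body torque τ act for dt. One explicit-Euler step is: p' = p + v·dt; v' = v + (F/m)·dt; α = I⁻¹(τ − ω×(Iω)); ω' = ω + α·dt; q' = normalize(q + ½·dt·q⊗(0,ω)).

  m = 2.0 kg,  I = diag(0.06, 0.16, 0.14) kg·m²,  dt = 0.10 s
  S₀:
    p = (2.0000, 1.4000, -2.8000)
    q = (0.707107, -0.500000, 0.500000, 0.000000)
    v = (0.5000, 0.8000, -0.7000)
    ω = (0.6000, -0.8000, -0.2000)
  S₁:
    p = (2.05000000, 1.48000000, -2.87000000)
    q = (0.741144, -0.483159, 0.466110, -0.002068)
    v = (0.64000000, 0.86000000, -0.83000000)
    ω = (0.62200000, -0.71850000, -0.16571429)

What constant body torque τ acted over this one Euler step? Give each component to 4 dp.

τ = (0.0100, 0.1400, 0.0000)

ω₁ − ω₀ = (0.02200000, 0.08150000, 0.03428571)
gyro term ω₀×Iω₀ = (-0.0032, 0.0096, -0.0480)
applied torque τ = (0.0100, 0.1400, 0.0000)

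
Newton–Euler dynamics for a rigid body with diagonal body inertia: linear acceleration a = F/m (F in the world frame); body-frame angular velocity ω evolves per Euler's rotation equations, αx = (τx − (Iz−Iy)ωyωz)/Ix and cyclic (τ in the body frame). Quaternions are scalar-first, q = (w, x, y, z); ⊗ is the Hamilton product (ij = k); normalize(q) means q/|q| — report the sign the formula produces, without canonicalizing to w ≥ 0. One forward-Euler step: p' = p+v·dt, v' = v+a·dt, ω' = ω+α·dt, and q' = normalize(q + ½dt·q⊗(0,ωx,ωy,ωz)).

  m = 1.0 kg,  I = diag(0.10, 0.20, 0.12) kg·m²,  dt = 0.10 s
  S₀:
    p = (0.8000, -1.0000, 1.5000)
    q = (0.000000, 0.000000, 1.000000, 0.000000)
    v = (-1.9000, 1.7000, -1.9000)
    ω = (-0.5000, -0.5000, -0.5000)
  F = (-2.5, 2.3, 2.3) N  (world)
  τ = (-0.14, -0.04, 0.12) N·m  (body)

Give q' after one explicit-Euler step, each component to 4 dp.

Hamilton product q⊗(0,ω) = (0.5000000, -0.5000000, 0.0000000, 0.5000000)
q' = normalize(q + ½dt·q⊗(0,ω)) = (0.0250, -0.0250, 0.9991, 0.0250)

q' = (0.0250, -0.0250, 0.9991, 0.0250)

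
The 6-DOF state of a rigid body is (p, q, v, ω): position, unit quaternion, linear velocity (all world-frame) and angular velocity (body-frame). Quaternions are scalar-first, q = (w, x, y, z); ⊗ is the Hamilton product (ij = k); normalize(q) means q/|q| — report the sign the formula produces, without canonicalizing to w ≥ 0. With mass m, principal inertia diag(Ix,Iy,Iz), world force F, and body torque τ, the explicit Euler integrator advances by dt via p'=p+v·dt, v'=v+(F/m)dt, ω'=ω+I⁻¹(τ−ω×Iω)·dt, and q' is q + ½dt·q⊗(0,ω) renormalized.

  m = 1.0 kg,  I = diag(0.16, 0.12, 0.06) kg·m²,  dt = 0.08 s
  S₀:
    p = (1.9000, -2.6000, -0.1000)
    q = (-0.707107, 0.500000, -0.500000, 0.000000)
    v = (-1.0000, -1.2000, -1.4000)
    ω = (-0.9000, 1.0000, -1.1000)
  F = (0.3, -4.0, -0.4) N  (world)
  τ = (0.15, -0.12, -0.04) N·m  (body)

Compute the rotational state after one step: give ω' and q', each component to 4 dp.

ω' = (-0.8580, 0.8540, -1.2013)
q' = (-0.6675, 0.5461, -0.5051, 0.0330)

(τ − ω×Iω)/I = (0.5250, -1.8250, -1.2667)
ω' = ω + α·dt = (-0.8580, 0.8540, -1.2013)
q⊗(0,ω) = (0.9500000, 1.1863963, -0.1571070, 0.8278177)
updated quaternion q' = (-0.6675, 0.5461, -0.5051, 0.0330)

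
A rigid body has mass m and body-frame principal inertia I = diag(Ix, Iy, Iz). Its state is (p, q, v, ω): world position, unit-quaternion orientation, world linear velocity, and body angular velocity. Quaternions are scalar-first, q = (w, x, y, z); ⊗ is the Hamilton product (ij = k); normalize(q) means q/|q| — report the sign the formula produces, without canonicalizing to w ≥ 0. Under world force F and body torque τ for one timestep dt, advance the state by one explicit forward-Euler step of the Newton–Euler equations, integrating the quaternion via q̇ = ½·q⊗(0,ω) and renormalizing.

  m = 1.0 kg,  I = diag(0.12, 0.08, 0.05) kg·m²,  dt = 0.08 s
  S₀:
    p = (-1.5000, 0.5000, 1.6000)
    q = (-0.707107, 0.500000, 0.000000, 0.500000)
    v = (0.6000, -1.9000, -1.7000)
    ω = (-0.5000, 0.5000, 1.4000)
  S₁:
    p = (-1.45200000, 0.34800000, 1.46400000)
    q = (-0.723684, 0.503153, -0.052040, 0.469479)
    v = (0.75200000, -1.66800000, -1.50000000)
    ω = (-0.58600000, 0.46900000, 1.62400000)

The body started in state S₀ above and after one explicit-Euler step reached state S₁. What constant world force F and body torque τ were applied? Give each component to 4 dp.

F = (1.9000, 2.9000, 2.5000)
τ = (-0.1500, -0.0800, 0.1500)

Δv = v₁−v₀ = (0.15200000, 0.23200000, 0.20000000)
m·(v₁−v₀)/dt = (1.9000, 2.9000, 2.5000)
Δω = ω₁−ω₀ = (-0.08600000, -0.03100000, 0.22400000)
gyro term ω₀×Iω₀ = (-0.0210, -0.0490, 0.0100)
τ = I·(Δω/dt) + ω₀×(Iω₀) = (-0.1500, -0.0800, 0.1500)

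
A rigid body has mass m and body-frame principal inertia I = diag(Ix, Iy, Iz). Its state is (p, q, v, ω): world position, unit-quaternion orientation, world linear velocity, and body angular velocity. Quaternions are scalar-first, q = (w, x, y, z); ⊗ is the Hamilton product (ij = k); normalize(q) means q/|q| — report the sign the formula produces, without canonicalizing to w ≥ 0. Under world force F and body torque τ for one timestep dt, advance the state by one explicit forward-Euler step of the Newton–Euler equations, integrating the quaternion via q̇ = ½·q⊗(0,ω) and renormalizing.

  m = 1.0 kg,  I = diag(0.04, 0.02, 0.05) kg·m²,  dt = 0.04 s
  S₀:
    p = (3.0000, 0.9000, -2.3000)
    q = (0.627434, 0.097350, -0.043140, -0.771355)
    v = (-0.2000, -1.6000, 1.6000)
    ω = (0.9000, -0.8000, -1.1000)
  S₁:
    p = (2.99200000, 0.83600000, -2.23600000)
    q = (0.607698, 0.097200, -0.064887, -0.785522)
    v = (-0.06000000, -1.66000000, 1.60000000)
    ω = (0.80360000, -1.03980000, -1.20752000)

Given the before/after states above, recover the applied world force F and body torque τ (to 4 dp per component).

Δω = ω₁−ω₀ = (-0.09640000, -0.23980000, -0.10752000)
gyro term ω₀×Iω₀ = (0.0264, 0.0099, 0.0144)
τ = I·(Δω/dt) + ω₀×(Iω₀) = (-0.0700, -0.1100, -0.1200)
Δv = v₁−v₀ = (0.14000000, -0.06000000, 0.00000000)
applied force F = (3.5000, -1.5000, 0.0000)

F = (3.5000, -1.5000, 0.0000)
τ = (-0.0700, -0.1100, -0.1200)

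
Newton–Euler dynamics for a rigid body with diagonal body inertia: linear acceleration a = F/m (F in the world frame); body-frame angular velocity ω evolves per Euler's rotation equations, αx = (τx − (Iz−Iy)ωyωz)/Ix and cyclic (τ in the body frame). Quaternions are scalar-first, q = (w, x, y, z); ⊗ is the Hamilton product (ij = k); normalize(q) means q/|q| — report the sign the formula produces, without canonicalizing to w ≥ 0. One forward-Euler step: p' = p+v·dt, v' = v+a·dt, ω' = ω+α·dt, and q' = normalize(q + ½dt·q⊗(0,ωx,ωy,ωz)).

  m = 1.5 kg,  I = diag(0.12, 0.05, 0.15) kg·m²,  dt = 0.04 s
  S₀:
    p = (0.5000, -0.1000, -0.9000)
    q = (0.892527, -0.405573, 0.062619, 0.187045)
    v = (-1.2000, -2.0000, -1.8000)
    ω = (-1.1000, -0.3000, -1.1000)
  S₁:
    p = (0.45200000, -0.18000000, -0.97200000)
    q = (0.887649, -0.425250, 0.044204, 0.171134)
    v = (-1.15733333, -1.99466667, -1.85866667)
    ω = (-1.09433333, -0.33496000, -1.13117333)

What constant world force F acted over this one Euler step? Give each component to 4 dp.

velocity change Δv = (0.04266667, 0.00533333, -0.05866667)
F = m·Δv/dt = (1.6000, 0.2000, -2.2000)

F = (1.6000, 0.2000, -2.2000)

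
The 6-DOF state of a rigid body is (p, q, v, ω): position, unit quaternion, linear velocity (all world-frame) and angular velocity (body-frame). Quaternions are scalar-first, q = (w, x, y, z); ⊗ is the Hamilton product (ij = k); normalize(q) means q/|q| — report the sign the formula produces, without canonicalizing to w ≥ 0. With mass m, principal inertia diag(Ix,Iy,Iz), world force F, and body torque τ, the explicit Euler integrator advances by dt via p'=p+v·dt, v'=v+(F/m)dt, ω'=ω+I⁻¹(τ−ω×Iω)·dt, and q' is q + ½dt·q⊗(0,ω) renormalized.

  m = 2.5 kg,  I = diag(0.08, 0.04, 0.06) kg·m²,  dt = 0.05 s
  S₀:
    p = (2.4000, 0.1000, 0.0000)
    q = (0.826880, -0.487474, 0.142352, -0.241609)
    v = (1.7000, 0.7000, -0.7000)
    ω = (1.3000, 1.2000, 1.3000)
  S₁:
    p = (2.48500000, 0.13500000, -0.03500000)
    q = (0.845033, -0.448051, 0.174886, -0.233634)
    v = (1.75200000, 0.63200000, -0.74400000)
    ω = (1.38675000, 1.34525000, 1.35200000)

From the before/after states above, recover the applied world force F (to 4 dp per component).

Δv = v₁−v₀ = (0.05200000, -0.06800000, -0.04400000)
m·(v₁−v₀)/dt = (2.6000, -3.4000, -2.2000)

F = (2.6000, -3.4000, -2.2000)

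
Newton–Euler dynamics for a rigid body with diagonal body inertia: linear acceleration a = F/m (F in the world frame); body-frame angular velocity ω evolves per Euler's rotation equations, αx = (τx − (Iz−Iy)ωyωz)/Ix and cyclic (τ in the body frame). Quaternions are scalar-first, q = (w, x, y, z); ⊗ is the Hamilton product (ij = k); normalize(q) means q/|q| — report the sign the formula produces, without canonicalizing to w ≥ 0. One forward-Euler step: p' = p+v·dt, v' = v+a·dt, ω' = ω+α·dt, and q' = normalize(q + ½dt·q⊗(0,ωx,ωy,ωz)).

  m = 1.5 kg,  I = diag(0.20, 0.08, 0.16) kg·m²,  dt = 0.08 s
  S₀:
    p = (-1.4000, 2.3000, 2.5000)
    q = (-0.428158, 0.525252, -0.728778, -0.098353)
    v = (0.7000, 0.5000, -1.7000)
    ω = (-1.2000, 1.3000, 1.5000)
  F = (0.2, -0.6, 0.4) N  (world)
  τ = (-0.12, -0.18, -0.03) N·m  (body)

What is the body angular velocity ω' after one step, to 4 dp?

ω×(Iω) gyroscopic = (0.1560, -0.0720, 0.1872)
α = I⁻¹(τ − ω×Iω) = (-1.3800, -1.3500, -1.3575)
ω' = ω + α·dt = (-1.3104, 1.1920, 1.3914)

ω' = (-1.3104, 1.1920, 1.3914)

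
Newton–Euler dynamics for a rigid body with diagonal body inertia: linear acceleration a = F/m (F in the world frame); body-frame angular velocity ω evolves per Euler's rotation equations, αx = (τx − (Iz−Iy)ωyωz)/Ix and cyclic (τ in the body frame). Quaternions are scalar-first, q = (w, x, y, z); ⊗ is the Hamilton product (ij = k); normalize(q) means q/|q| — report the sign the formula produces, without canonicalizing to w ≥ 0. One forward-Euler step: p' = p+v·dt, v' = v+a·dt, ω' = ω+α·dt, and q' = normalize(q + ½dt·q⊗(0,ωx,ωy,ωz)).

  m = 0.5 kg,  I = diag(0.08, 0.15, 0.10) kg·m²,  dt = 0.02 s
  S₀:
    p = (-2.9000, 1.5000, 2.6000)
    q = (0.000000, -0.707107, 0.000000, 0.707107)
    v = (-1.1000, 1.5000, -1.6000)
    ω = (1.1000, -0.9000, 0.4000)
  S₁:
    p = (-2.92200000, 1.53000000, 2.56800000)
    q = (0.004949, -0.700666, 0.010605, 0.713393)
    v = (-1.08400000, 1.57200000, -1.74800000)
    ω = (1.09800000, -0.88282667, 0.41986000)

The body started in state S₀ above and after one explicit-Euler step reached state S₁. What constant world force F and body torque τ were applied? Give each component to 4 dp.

ω₁ − ω₀ = (-0.00200000, 0.01717333, 0.01986000)
precession coupling = (0.0180, -0.0088, -0.0693)
τ = I·(Δω/dt) + ω₀×(Iω₀) = (0.0100, 0.1200, 0.0300)
Δv = v₁−v₀ = (0.01600000, 0.07200000, -0.14800000)
m·(v₁−v₀)/dt = (0.4000, 1.8000, -3.7000)

F = (0.4000, 1.8000, -3.7000)
τ = (0.0100, 0.1200, 0.0300)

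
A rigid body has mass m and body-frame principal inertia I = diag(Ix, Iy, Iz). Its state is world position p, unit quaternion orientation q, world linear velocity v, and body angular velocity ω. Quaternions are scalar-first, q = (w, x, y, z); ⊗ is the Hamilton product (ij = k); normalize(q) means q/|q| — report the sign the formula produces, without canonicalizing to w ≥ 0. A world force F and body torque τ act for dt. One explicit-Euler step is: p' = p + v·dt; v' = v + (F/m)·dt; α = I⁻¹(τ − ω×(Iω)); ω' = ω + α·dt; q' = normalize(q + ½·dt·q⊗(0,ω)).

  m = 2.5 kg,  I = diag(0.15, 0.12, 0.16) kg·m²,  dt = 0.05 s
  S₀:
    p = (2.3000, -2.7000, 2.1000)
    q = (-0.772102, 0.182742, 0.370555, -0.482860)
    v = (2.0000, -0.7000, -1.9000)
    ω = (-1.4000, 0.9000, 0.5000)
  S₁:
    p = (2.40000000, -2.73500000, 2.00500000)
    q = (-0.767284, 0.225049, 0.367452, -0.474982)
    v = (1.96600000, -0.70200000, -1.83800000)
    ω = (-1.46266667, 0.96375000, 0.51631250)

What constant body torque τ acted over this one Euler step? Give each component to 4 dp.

Δω = ω₁−ω₀ = (-0.06266667, 0.06375000, 0.01631250)
ω₀×(Iω₀) = (0.0180, 0.0070, 0.0378)
applied torque τ = (-0.1700, 0.1600, 0.0900)

τ = (-0.1700, 0.1600, 0.0900)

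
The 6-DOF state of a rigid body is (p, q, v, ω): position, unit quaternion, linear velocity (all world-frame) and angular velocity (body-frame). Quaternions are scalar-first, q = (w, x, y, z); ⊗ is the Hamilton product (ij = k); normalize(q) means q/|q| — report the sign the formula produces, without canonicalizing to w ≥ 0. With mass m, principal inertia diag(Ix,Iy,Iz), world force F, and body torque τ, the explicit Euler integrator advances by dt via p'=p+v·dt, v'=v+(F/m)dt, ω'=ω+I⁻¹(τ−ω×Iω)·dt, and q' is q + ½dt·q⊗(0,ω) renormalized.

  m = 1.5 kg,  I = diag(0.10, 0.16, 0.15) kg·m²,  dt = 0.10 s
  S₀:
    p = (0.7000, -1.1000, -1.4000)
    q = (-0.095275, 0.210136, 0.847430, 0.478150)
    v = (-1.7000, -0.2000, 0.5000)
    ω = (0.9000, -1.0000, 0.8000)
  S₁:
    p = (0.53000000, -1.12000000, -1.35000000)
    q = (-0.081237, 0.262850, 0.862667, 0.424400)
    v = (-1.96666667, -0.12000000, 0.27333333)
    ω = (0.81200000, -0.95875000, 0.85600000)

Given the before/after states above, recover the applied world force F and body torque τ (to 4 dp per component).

F = (-4.0000, 1.2000, -3.4000)
τ = (-0.0800, 0.0300, 0.0300)

velocity change Δv = (-0.26666667, 0.08000000, -0.22666667)
applied force F = (-4.0000, 1.2000, -3.4000)
rate change Δω = (-0.08800000, 0.04125000, 0.05600000)
ω₀×(Iω₀) = (0.0080, -0.0360, -0.0540)
I·α + gyro = (-0.0800, 0.0300, 0.0300)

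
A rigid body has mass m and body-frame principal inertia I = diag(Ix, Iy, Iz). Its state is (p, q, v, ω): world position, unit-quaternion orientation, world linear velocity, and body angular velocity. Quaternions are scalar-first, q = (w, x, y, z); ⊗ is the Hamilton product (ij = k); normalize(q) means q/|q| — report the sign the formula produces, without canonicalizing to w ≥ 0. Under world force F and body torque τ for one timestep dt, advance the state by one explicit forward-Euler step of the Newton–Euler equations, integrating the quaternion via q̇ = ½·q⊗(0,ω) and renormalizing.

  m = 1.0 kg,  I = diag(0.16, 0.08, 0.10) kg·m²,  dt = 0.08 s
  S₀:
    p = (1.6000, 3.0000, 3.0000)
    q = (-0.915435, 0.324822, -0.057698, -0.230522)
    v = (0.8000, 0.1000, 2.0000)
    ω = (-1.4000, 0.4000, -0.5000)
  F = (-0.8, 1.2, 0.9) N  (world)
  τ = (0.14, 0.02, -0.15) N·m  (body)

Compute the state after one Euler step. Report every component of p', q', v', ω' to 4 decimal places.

p' = (1.6640, 3.0080, 3.1600)
q' = (-0.8992, 0.3802, -0.0528, -0.2098)
v' = (0.7360, 0.1960, 2.0720)
ω' = (-1.3280, 0.3780, -0.6558)

a = F/m = (-0.8000, 1.2000, 0.9000)
p + v·dt = (1.6640, 3.0080, 3.1600)
new velocity v' = (0.7360, 0.1960, 2.0720)
precession coupling ω×(Iω) = (-0.0040, 0.0420, 0.0448)
α = I⁻¹(τ − ω×Iω) = (0.9000, -0.2750, -1.9480)
ω + α·dt = (-1.3280, 0.3780, -0.6558)
2q̇ = q⊗(0,ω) = (0.3625690, 1.4026668, 0.1189678, 0.5068691)
updated quaternion q' = (-0.8992, 0.3802, -0.0528, -0.2098)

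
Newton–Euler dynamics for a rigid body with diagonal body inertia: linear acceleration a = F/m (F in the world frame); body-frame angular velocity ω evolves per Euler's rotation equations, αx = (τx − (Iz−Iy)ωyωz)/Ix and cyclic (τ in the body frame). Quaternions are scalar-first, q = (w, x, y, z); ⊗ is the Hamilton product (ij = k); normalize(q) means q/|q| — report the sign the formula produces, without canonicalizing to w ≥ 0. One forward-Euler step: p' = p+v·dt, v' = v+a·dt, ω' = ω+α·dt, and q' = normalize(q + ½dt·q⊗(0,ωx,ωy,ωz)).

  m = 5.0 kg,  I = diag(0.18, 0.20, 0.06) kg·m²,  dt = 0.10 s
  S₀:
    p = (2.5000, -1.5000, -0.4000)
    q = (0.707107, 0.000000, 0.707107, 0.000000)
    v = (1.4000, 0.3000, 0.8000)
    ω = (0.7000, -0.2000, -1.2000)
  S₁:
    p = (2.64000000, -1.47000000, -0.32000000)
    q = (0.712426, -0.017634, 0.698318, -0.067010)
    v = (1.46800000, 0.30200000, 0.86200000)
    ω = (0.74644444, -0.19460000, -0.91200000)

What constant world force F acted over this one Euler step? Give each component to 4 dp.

velocity change Δv = (0.06800000, 0.00200000, 0.06200000)
m·(v₁−v₀)/dt = (3.4000, 0.1000, 3.1000)

F = (3.4000, 0.1000, 3.1000)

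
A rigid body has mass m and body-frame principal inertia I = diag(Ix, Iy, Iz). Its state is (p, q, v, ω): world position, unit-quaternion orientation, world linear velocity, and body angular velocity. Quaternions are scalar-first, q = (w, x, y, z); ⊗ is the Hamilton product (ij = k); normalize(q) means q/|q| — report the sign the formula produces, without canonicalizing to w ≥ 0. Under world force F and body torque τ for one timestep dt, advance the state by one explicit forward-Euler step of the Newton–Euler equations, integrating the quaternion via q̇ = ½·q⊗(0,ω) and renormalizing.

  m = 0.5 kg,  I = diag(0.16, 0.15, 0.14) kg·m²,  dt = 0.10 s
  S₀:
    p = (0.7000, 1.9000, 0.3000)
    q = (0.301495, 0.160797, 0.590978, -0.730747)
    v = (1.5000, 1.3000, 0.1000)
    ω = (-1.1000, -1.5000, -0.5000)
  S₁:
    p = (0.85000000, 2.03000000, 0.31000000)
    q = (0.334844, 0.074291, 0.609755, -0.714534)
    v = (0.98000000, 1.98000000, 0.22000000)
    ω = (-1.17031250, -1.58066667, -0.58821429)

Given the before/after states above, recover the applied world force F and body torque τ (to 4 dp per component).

rate change Δω = (-0.07031250, -0.08066667, -0.08821429)
τ = I·(Δω/dt) + ω₀×(Iω₀) = (-0.1200, -0.1100, -0.1400)
v₁ − v₀ = (-0.52000000, 0.68000000, 0.12000000)
applied force F = (-2.6000, 3.4000, 0.6000)

F = (-2.6000, 3.4000, 0.6000)
τ = (-0.1200, -0.1100, -0.1400)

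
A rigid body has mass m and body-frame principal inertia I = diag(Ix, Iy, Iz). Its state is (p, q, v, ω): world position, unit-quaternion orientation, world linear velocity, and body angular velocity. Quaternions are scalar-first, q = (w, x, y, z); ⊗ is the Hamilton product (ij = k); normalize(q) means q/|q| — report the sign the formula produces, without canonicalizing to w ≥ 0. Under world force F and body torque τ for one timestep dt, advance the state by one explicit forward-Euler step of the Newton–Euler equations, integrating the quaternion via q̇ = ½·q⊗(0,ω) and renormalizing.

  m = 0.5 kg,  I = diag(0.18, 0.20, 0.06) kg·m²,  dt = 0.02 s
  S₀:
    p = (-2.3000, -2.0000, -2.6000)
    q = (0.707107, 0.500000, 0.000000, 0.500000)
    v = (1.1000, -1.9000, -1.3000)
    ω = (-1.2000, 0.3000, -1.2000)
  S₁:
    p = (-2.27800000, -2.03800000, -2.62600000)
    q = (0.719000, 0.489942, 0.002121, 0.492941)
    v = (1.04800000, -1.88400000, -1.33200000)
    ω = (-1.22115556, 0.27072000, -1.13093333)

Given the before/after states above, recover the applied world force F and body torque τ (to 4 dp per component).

rate change Δω = (-0.02115556, -0.02928000, 0.06906667)
applied torque τ = (-0.1400, -0.1200, 0.2000)
v₁ − v₀ = (-0.05200000, 0.01600000, -0.03200000)
F = m·Δv/dt = (-1.3000, 0.4000, -0.8000)

F = (-1.3000, 0.4000, -0.8000)
τ = (-0.1400, -0.1200, 0.2000)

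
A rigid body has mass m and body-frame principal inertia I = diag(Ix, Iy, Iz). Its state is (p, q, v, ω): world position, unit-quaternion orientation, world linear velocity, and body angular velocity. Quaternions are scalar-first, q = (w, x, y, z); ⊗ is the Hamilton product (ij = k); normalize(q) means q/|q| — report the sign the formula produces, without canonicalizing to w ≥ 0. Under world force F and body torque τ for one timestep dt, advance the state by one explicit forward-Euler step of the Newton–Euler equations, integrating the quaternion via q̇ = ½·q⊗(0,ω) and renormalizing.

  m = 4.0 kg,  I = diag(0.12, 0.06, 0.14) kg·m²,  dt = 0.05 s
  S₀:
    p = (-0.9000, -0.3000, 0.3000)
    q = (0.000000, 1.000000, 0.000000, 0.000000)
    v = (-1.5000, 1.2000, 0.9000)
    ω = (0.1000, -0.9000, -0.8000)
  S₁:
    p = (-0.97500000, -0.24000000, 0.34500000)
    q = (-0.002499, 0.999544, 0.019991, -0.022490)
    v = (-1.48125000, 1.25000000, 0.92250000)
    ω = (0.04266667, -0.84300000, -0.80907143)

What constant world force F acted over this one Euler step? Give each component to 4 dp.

Δv = v₁−v₀ = (0.01875000, 0.05000000, 0.02250000)
F = m·Δv/dt = (1.5000, 4.0000, 1.8000)

F = (1.5000, 4.0000, 1.8000)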